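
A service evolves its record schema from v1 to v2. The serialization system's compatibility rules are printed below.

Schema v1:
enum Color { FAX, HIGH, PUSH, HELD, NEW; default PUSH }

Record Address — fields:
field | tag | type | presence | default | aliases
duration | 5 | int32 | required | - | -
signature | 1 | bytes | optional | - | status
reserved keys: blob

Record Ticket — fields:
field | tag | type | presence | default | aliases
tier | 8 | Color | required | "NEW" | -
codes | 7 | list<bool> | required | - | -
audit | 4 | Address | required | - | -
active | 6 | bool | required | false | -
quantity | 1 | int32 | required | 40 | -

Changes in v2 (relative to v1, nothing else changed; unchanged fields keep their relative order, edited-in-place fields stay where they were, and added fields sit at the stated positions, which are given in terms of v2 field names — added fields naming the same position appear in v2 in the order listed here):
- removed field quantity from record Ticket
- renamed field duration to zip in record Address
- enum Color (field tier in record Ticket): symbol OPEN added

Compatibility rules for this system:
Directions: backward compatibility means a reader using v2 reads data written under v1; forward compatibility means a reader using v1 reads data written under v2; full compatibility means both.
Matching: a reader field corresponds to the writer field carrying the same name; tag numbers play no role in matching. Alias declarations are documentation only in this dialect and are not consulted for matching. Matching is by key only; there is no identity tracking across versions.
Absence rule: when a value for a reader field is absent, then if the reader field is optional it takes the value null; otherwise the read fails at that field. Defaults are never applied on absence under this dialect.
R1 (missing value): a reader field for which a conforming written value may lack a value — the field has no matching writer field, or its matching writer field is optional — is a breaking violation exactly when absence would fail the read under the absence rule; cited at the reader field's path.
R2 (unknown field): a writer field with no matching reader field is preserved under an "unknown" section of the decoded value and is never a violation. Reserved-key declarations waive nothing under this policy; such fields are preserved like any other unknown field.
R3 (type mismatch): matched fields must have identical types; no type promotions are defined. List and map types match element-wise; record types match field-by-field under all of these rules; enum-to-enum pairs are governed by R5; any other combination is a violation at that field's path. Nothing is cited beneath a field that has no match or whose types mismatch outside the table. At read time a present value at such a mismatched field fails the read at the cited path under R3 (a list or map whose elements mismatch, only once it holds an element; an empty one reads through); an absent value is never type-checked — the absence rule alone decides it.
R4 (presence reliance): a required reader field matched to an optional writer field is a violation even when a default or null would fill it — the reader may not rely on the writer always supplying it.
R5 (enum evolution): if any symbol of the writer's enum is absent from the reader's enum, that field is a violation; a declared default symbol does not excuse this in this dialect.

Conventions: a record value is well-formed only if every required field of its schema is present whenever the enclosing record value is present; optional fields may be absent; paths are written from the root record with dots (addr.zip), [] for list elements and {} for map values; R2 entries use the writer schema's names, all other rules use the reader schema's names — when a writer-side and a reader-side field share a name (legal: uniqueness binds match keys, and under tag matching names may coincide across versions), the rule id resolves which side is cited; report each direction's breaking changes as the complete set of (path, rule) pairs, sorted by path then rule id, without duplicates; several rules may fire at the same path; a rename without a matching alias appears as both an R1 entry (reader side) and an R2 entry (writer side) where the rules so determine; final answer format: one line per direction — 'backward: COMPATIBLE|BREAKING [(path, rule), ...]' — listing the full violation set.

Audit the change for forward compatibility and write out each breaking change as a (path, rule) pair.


the writer's type comes first in each Ticket pair
forward pass over Ticket, reader schema v1, writer schema v2:
  tier <- tier (Color -> Color, writer required)
  codes <- codes (list<bool> -> list<bool>, writer required)
  audit <- audit (Address -> Address, writer required)
  active <- active (bool -> bool, writer required)
  quantity has no writer counterpart
  audit.duration has no writer counterpart
  audit.signature <- audit.signature (bytes -> bytes, writer optional)
  writer audit.zip: unknown to reader
  rule R1 violated at audit.duration
  rule R1 violated at quantity
  rule R5 violated at tier
  forward on Ticket therefore BREAKING (3)

forward: BREAKING [(audit.duration, R1), (quantity, R1), (tier, R5)]


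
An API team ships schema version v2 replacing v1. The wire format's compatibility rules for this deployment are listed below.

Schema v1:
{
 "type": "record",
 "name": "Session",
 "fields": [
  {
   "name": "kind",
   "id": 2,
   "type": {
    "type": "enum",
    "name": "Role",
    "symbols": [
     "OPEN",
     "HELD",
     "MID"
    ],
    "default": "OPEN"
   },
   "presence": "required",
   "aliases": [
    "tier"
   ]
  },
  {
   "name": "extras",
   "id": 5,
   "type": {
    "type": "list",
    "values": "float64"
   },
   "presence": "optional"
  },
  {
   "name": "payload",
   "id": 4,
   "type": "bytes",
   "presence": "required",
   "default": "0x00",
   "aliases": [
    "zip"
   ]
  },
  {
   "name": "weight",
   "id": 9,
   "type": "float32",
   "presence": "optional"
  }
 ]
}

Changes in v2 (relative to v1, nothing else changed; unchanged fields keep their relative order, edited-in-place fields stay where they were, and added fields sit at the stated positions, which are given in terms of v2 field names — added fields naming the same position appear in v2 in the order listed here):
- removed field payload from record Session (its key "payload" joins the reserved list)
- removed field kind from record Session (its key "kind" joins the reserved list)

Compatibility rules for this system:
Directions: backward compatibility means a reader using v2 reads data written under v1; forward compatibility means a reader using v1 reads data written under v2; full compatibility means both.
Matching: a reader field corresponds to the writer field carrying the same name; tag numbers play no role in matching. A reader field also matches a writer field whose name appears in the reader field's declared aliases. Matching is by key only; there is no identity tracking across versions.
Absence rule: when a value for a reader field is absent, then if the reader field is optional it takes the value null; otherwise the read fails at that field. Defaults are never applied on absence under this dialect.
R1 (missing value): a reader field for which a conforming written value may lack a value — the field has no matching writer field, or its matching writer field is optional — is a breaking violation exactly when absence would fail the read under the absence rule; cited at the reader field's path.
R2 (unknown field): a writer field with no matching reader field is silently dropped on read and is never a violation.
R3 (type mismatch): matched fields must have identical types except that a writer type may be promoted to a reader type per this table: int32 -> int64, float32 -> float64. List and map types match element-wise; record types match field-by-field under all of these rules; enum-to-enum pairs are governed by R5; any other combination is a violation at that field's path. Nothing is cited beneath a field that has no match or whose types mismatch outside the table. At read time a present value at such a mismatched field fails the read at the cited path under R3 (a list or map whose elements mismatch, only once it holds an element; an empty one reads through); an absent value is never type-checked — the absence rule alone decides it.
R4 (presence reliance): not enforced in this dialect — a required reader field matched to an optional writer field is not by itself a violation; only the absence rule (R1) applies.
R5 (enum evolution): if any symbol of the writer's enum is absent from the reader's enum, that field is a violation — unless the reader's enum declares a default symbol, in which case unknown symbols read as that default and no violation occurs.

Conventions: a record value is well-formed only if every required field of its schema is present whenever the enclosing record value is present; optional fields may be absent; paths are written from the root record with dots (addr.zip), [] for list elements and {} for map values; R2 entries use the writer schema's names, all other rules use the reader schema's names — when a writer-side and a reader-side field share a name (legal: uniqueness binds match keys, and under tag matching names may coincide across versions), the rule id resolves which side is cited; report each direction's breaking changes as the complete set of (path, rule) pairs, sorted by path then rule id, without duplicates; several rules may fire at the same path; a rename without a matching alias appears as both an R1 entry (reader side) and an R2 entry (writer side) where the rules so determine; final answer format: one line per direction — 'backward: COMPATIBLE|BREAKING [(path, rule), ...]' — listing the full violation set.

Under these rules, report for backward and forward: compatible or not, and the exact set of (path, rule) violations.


arrows below run writer -> reader for Session
backward for Session (reader v2, writer v1):
  writer optional, list<float64> -> list<float64>: reader extras maps from writer extras
  writer optional, float32 -> float32: reader weight maps from writer weight
  kind (writer side), unknown to reader
  payload (writer side), unknown to reader
  => no violations; backward on Session: COMPATIBLE
forward for Session (reader v1, writer v2):
  kind: no writer-side match
  writer optional, list<float64> -> list<float64>: reader extras maps from writer extras
  payload: no writer-side match
  writer optional, float32 -> float32: reader weight maps from writer weight
  rule R1 violated at kind
  rule R1 violated at payload
  => forward: BREAKING (2)

backward: COMPATIBLE []; forward: BREAKING [(kind, R1), (payload, R1)]


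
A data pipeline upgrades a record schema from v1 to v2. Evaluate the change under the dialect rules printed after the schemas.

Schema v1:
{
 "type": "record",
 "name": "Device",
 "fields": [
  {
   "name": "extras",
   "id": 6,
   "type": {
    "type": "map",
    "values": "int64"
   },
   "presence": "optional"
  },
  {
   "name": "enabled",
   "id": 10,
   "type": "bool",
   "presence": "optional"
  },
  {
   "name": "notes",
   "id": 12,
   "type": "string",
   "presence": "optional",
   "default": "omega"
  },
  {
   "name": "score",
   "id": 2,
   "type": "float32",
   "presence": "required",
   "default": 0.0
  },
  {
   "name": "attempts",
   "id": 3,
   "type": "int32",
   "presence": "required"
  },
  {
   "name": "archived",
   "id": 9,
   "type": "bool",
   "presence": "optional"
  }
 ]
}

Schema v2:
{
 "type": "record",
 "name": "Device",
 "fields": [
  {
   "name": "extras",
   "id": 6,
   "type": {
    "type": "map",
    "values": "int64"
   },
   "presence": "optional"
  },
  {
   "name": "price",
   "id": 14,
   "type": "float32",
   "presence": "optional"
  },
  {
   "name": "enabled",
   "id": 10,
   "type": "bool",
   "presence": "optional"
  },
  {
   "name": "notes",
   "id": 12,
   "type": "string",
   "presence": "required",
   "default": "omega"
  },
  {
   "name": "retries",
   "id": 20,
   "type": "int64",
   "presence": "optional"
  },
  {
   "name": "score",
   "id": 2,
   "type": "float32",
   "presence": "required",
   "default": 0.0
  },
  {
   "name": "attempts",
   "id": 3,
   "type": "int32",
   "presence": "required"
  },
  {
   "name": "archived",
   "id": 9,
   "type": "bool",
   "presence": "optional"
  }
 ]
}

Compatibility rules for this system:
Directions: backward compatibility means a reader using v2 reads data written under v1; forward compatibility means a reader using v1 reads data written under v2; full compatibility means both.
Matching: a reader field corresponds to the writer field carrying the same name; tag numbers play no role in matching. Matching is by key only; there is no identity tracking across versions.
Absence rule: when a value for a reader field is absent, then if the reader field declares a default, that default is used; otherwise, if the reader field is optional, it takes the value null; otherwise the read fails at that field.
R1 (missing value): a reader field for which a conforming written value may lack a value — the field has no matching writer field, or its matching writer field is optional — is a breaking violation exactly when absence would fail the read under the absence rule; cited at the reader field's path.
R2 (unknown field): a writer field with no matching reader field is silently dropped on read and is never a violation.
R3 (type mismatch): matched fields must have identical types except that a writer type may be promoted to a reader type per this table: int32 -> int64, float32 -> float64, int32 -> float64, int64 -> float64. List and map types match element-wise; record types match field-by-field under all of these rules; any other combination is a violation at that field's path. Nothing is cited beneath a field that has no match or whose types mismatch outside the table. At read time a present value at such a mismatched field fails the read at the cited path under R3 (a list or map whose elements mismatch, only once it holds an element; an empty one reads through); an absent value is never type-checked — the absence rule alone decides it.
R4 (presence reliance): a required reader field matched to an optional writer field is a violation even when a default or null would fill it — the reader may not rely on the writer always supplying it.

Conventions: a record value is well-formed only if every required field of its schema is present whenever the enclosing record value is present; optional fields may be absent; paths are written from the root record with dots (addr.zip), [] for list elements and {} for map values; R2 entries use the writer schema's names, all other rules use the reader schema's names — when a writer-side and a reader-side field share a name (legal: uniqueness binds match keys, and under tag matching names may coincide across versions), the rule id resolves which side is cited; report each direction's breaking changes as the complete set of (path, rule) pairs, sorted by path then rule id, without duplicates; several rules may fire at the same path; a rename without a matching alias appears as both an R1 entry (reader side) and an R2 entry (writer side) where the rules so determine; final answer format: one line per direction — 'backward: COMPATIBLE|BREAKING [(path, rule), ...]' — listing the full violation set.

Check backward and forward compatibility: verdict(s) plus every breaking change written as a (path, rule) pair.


backward: BREAKING [(notes, R4)]; forward: COMPATIBLE []

arrows below run writer -> reader for Device
checking backward for Device: reader v2 against writer v1:
  extras <- extras (map<string, int64> -> map<string, int64>, writer optional)
  no writer field matches reader price
  enabled <- enabled (bool -> bool, writer optional)
  notes <- notes (string -> string, writer optional)
  no writer field matches reader retries
  score <- score (float32 -> float32, writer required)
  attempts <- attempts (int32 -> int32, writer required)
  archived <- archived (bool -> bool, writer optional)
  rule R4 violated at notes
  => 1 violation(s): backward is BREAKING for Device
checking forward for Device: reader v1 against writer v2:
  extras <- extras (map<string, int64> -> map<string, int64>, writer optional)
  enabled <- enabled (bool -> bool, writer optional)
  notes <- notes (string -> string, writer required)
  score <- score (float32 -> float32, writer required)
  attempts <- attempts (int32 -> int32, writer required)
  archived <- archived (bool -> bool, writer optional)
  leftover writer field: price
  leftover writer field: retries
  => forward: COMPATIBLE


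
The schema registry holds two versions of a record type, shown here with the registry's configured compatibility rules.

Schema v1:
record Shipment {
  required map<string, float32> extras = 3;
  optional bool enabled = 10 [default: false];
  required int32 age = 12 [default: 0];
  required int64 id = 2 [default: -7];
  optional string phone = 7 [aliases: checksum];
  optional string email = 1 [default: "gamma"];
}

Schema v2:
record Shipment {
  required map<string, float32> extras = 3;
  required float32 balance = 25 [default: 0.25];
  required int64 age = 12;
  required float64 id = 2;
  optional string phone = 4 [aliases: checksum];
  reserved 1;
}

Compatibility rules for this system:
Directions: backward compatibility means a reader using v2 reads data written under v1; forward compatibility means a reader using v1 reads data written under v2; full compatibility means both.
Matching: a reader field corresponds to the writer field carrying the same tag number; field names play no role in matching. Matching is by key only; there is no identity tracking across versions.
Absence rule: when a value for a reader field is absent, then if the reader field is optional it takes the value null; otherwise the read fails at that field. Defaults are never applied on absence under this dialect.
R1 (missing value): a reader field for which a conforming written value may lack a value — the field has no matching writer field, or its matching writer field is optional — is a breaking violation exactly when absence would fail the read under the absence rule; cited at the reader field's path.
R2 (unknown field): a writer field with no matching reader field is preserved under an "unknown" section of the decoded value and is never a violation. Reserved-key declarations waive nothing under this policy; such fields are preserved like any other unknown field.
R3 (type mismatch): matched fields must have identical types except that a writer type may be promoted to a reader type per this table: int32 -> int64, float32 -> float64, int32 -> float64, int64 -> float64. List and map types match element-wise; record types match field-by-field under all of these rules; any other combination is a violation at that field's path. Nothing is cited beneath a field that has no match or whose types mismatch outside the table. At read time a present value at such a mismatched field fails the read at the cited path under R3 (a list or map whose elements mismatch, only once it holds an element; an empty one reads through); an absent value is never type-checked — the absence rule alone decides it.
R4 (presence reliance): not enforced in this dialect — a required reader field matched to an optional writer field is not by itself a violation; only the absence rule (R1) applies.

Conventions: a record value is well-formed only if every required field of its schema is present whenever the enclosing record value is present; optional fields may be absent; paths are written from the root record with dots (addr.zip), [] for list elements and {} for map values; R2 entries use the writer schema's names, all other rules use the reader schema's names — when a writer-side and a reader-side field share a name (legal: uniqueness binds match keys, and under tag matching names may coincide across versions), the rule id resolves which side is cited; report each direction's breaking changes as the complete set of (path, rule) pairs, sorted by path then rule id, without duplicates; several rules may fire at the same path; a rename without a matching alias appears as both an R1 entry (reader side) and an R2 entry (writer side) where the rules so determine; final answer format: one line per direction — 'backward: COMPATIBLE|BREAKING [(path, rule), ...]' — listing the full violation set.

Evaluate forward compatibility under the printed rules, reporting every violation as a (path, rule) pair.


forward: BREAKING [(age, R3), (id, R3)]

the writer's type comes first in each Shipment pair
forward for Shipment (reader v1, writer v2):
  extras: paired with writer extras (map<string, float32> -> map<string, float32>; writer required)
  enabled has no writer counterpart
  age: paired with writer age (int64 -> int32; writer required)
  id: paired with writer id (float64 -> int64; writer required)
  phone has no writer counterpart
  email has no writer counterpart
  leftover writer field: balance
  leftover writer field: phone
  R3 fires at age
  R3 fires at id
  => forward verdict for Shipment: BREAKING, 2 violation(s)
ruling out the remaining Shipment differences:
  removed field enabled from record Shipment -> fires no rule on Shipment, leaving the asked answer as it is
  added field balance to record Shipment: required float32, tag 25, default 0.25 (in v2 it sits immediately before age) -> affects backward compatibility only, which is not asked
  field phone in record Shipment: tag 7 changed to 4 -> fires no rule on Shipment, leaving the asked answer as it is
  removed field email from record Shipment (its key 1 joins the reserved list) -> fires no rule on Shipment, leaving the asked answer as it is


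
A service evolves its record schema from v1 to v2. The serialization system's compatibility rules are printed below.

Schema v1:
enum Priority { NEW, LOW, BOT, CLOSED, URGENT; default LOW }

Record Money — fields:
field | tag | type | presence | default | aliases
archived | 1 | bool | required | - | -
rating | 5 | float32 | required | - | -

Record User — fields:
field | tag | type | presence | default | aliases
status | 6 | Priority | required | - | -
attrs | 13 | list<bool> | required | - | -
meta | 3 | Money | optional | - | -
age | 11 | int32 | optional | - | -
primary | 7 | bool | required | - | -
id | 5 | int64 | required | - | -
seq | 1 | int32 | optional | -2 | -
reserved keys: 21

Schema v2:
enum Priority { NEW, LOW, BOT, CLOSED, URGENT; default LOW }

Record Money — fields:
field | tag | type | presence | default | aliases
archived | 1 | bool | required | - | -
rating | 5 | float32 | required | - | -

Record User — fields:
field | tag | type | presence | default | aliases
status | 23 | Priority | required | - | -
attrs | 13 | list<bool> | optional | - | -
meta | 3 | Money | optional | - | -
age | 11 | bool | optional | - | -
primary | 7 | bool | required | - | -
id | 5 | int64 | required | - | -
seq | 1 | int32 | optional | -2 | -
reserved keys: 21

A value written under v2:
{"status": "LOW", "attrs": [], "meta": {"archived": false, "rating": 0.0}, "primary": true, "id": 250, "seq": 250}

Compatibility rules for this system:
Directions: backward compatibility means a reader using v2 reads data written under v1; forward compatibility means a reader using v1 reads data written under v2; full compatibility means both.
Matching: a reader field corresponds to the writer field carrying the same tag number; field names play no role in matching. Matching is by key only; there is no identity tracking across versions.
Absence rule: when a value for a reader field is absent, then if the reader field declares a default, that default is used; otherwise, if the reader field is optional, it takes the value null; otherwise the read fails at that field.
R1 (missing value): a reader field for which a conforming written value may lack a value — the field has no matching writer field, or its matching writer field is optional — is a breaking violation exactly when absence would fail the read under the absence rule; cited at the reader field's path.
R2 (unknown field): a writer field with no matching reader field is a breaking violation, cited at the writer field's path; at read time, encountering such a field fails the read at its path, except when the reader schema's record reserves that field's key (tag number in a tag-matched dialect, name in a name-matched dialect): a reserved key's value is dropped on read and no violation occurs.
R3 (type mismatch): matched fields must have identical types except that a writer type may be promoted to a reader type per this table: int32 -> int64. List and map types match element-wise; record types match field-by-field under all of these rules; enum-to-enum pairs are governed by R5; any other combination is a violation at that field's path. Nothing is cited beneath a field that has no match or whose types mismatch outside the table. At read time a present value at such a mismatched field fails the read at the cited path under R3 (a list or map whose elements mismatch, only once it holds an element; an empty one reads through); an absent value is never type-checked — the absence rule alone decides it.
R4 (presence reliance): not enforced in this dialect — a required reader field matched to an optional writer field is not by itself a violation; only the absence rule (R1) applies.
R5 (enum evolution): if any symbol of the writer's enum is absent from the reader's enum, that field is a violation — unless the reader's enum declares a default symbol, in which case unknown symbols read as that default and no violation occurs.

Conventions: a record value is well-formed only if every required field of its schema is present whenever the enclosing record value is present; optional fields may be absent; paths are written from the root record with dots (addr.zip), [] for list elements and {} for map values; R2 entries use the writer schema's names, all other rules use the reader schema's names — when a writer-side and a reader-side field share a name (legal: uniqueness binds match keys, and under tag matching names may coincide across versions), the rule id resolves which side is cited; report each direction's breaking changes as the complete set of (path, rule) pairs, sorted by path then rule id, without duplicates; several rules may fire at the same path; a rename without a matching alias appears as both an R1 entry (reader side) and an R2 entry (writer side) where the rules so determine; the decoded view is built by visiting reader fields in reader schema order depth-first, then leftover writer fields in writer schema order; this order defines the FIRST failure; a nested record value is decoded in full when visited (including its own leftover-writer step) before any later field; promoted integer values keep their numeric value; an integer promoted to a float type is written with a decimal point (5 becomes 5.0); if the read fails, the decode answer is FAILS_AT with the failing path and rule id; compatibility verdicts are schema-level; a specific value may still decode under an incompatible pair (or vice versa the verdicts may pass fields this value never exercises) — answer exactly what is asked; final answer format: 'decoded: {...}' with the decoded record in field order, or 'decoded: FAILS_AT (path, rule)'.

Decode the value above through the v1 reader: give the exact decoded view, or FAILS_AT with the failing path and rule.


decoded: FAILS_AT (status, R1)

arrows below run writer -> reader for User
migrating the User value to v1:
  read fails at status under R1 (no fill)
  => FAILS_AT (status, R1)
checking off the User differences that do not matter here:
  field age in record User: type int32 changed to bool -> matters for User compatibility verdicts, not for this value's decode
  field attrs in record User: required changed to optional -> matters for User compatibility verdicts, not for this value's decode


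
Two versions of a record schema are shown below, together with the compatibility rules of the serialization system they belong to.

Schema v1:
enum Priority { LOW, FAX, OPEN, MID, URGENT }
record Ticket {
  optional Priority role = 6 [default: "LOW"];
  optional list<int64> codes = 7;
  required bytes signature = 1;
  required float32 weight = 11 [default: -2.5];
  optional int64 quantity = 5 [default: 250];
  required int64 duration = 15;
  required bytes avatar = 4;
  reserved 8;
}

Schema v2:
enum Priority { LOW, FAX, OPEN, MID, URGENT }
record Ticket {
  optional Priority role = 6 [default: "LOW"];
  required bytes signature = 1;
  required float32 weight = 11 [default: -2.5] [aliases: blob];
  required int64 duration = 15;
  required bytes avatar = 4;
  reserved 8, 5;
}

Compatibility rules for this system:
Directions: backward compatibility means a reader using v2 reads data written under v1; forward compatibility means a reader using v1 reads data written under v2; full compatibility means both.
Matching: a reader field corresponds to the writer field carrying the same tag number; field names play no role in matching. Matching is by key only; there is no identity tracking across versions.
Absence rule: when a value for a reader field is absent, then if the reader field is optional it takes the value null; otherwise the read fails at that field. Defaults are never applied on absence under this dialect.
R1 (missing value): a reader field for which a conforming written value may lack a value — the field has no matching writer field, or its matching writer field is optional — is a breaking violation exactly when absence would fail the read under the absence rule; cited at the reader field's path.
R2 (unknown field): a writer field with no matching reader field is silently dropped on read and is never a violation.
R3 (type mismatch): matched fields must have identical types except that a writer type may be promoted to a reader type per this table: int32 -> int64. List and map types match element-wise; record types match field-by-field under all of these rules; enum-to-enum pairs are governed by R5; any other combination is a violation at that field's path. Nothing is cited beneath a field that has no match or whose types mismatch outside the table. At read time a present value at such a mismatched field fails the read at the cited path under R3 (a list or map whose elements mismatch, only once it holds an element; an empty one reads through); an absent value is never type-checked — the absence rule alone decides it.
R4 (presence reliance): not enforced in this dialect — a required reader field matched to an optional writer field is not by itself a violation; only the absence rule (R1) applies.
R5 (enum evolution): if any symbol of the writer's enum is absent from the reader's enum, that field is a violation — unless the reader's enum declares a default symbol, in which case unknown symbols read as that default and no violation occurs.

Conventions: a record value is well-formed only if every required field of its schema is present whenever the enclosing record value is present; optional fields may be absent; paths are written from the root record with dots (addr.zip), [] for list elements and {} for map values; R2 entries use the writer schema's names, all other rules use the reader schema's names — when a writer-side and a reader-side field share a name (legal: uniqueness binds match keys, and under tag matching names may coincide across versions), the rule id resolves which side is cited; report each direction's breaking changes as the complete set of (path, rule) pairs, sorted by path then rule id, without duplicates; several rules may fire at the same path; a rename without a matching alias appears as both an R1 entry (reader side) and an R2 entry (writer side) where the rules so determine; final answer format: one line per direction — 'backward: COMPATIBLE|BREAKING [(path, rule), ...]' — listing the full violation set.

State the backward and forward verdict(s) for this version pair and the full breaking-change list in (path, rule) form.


backward: COMPATIBLE []; forward: COMPATIBLE []

the writer's type comes first in each Ticket pair
backward for Ticket (reader v2, writer v1):
  role <- role (Priority -> Priority, writer optional)
  signature <- signature (bytes -> bytes, writer required)
  weight <- weight (float32 -> float32, writer required)
  duration <- duration (int64 -> int64, writer required)
  avatar <- avatar (bytes -> bytes, writer required)
  writer field codes has no reader counterpart
  writer field quantity has no reader counterpart
  => no violations; backward on Ticket: COMPATIBLE
forward for Ticket (reader v1, writer v2):
  role <- role (Priority -> Priority, writer optional)
  no writer field matches reader codes
  signature <- signature (bytes -> bytes, writer required)
  weight <- weight (float32 -> float32, writer required)
  no writer field matches reader quantity
  duration <- duration (int64 -> int64, writer required)
  avatar <- avatar (bytes -> bytes, writer required)
  => no violations; forward on Ticket: COMPATIBLE


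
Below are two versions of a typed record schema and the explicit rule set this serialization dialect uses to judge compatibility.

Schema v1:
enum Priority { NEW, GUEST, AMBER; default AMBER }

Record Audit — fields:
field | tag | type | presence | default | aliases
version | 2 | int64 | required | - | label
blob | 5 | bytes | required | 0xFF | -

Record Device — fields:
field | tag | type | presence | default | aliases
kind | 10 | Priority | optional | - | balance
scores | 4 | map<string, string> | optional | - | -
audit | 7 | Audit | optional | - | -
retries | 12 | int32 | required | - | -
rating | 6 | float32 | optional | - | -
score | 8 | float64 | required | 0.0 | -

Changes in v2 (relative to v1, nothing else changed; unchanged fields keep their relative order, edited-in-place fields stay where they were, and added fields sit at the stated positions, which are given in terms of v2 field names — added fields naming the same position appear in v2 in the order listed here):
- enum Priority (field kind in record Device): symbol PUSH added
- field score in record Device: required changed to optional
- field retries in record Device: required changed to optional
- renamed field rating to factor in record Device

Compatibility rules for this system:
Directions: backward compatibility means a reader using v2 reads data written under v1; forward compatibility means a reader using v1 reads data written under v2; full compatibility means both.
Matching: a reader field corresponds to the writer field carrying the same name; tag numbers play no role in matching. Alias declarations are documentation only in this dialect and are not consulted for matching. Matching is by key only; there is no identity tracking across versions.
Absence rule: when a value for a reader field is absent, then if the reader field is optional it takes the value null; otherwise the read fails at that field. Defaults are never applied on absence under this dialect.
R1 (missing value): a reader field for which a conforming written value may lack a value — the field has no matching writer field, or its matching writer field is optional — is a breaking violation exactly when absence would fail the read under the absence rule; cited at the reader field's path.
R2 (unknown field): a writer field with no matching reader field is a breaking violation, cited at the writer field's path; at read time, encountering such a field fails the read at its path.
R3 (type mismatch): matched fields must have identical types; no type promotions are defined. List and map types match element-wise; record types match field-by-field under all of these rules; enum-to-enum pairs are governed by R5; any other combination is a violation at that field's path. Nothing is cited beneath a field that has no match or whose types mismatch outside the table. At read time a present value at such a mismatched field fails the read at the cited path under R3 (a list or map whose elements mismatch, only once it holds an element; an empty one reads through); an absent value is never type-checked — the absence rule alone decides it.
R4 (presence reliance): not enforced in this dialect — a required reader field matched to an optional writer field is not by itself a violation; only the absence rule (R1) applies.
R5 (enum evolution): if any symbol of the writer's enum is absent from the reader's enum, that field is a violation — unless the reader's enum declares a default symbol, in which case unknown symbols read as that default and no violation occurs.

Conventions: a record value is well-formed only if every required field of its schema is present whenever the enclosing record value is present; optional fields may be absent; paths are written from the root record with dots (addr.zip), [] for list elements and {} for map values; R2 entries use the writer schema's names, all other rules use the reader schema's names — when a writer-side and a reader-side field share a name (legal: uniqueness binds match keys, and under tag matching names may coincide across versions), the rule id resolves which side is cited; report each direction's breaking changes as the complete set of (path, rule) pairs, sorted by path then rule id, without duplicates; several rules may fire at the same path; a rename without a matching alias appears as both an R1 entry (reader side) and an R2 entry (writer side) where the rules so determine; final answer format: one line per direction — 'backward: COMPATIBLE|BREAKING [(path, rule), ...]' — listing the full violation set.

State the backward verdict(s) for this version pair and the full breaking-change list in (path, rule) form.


in Device below, arrows point writer -> reader
backward analysis of Device with v2 as reader and v1 as writer:
  Priority -> Priority, writer optional: kind aligns to kind
  map<string, string> -> map<string, string>, writer optional: scores aligns to scores
  Audit -> Audit, writer optional: audit aligns to audit
  int32 -> int32, writer required: retries aligns to retries
  factor: no writer match
  float64 -> float64, writer required: score aligns to score
  writer field rating has no reader counterpart
  int64 -> int64, writer required: audit.version aligns to audit.version
  bytes -> bytes, writer required: audit.blob aligns to audit.blob
  violation R2 at rating
  backward on Device therefore BREAKING (1)
remaining Device differences; none change what is asked:
  enum Priority (field kind in record Device): symbol PUSH added -> fires no rule on Device, leaving the asked answer as it is
  field score in record Device: required changed to optional -> affects forward compatibility only, which is not asked
  field retries in record Device: required changed to optional -> affects forward compatibility only, which is not asked

backward: BREAKING [(rating, R2)]


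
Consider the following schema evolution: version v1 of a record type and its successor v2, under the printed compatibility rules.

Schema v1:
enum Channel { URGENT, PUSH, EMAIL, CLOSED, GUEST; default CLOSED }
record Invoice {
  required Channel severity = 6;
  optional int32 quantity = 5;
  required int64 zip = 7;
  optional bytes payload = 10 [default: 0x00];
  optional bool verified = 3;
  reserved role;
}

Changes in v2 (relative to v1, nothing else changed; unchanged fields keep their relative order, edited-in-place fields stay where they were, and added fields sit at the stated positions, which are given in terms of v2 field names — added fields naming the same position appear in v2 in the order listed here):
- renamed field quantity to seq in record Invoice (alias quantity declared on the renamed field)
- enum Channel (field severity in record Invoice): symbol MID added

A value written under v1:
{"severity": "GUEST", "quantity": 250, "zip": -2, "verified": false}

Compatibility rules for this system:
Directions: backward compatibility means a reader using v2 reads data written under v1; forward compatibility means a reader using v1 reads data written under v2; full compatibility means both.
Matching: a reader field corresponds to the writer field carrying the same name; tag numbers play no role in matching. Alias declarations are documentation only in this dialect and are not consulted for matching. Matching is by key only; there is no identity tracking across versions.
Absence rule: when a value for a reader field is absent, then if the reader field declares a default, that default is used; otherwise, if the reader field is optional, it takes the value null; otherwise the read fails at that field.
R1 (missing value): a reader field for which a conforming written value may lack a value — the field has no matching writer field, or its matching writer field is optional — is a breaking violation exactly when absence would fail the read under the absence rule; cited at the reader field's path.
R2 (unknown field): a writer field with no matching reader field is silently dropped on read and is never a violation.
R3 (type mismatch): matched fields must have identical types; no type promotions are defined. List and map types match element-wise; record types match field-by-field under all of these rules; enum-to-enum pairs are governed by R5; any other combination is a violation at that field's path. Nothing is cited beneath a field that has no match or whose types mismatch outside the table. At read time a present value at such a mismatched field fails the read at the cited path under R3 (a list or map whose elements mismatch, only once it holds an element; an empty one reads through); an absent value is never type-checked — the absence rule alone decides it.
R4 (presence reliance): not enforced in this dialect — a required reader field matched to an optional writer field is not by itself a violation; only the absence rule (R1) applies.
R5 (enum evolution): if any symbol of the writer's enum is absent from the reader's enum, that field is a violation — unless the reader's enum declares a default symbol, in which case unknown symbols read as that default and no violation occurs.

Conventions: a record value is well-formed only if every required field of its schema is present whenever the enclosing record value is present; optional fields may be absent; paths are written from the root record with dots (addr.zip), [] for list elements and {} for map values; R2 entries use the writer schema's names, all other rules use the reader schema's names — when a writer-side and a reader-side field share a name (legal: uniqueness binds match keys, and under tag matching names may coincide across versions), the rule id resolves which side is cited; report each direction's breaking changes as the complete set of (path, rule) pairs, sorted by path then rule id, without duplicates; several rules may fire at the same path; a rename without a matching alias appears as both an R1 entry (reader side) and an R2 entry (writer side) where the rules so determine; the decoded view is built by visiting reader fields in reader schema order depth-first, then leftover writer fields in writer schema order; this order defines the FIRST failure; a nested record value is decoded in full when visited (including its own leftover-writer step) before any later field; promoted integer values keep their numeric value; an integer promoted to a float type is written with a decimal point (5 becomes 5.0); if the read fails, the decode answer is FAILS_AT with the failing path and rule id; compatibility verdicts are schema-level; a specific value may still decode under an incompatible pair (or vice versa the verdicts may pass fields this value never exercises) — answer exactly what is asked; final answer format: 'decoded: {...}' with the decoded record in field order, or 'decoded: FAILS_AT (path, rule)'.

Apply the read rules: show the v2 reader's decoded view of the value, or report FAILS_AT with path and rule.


each type pair in Invoice: writer, then reader
decode walk for Invoice under reader schema v2:
  severity := "GUEST"
  seq := null (missing; optional => null)
  zip := -2
  payload := 0x00 (missing; default applied)
  verified := false
  writer quantity: no reader field; dropped
  => decoded: {"severity": "GUEST", "seq": null, "zip": -2, "payload": 0x00, "verified": false}
the other Invoice changes do not affect what is asked:
  enum Channel (field severity in record Invoice): symbol MID added -> no rule fires on it and the decoded Invoice view is identical with or without it

decoded: {"severity": "GUEST", "seq": null, "zip": -2, "payload": 0x00, "verified": false}
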